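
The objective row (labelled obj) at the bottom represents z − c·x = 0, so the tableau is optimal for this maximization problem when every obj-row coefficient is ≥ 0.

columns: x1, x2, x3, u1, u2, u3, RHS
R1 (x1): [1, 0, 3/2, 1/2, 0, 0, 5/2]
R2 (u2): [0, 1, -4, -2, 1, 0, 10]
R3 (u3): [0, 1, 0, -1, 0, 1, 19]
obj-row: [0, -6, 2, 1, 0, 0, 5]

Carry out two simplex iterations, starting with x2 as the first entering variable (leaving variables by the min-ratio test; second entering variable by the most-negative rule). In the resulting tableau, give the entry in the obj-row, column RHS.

305/3

Ratio test on column x2 — row 1: entry 0 ≤ 0; row 2: 10/1 = 10; row 3: 19/1 = 19. Minimum is 10 at row 2 (u2 leaves); pivot element 1.
Divide row 2 by 1; eliminate column x2 from the other rows.
Second iteration: most negative obj-row entry is -22 in column x3, so x3 enters.
Ratio test on column x3 — row 1: (5/2)/(3/2) = 5/3; row 2: entry -4 ≤ 0; row 3: 9/4 = 9/4. Minimum is 5/3 at row 1 (x1 leaves); pivot element 3/2.
Divide row 1 by 3/2; eliminate column x3 from the other rows.
After both pivots, the entry at the obj-row, column RHS is 305/3.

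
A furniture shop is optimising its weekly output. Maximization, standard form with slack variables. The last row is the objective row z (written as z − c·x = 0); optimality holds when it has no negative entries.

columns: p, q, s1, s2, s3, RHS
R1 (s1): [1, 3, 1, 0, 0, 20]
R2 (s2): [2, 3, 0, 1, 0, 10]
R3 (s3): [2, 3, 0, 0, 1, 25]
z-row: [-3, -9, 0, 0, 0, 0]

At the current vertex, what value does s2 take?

10

s2 is basic (row 2); its value is the RHS of that row, 10.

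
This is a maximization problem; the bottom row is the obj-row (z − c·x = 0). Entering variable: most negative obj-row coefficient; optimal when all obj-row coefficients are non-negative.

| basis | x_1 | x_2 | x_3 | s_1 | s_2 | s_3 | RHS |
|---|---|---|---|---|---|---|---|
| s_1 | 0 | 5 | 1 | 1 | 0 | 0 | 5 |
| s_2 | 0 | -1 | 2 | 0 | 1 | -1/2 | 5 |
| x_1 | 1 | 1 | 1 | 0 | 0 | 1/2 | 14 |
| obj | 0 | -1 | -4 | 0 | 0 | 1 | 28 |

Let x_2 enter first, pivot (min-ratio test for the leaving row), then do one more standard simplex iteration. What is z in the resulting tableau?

433/11

Ratio test on column x_2 — row 1: 5/5 = 1; row 2: entry -1 ≤ 0; row 3: 14/1 = 14. Minimum is 1 at row 1 (s_1 leaves); pivot element 5.
Pivot on row 1; the obj-row RHS becomes 28 − (-1)·1 = 29.
Next entering variable (most negative obj-row entry -19/5): x_3.
Ratio test on column x_3 — row 1: 1/(1/5) = 5; row 2: 6/(11/5) = 30/11; row 3: 13/(4/5) = 65/4. Minimum is 30/11 at row 2 (s_2 leaves); pivot element 11/5.
After the second pivot the obj-row RHS is 29 − (-19/5)·(30/11) = 433/11.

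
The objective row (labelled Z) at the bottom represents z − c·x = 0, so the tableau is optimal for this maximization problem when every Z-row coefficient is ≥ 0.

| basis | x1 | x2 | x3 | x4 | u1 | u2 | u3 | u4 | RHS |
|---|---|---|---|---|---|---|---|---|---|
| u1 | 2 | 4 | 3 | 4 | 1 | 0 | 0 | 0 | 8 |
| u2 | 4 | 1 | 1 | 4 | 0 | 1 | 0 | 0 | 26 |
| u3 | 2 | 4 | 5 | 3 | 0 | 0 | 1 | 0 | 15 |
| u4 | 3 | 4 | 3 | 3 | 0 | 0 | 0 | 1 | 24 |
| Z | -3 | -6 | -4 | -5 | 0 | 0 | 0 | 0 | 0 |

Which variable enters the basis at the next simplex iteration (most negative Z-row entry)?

x2

Negative Z-row entries: x1: -3, x2: -6, x3: -4, x4: -5.
The most negative is -6 in column x2, so x2 enters.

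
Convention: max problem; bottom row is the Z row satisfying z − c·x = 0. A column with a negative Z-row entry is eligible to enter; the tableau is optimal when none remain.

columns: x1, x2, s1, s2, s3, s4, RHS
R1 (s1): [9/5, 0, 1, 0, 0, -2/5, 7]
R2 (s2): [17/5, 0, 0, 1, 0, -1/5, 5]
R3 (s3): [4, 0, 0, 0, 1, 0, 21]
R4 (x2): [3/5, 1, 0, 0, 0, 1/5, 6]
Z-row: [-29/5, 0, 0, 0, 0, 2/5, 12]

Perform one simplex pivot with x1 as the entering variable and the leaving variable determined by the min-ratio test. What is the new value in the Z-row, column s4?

Ratio test on column x1 — row 1: 7/(9/5) = 35/9; row 2: 5/(17/5) = 25/17; row 3: 21/4 = 21/4; row 4: 6/(3/5) = 10. Minimum is 25/17 at row 2 (s2 leaves); pivot element 17/5.
Divide row 2 by 17/5; eliminate column x1 from the other rows.
Z-row update in column s4: 2/5 − (-29/5)·(-1/17) = 1/17.

1/17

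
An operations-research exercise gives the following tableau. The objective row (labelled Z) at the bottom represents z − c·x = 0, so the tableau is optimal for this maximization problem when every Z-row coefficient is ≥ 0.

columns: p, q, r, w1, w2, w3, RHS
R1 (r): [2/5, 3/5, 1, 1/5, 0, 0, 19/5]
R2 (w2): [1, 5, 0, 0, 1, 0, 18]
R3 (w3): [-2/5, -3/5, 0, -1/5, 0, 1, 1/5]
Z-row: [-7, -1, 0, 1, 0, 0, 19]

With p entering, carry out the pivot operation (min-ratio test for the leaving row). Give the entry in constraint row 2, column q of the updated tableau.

Ratio test on column p — row 1: (19/5)/(2/5) = 19/2; row 2: 18/1 = 18; row 3: entry -2/5 ≤ 0. Minimum is 19/2 at row 1 (r leaves); pivot element 2/5.
Divide row 1 by 2/5; eliminate column p from the other rows.
Row 2 update in column q: 5 − 1·(3/2) = 7/2.

7/2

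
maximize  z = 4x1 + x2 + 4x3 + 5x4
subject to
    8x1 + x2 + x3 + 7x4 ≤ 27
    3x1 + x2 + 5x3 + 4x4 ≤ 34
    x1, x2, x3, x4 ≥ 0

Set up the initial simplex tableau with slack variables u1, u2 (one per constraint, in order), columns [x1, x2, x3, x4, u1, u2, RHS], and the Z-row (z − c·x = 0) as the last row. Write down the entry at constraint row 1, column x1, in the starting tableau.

Constraint 1 has coefficient 8 on x1.

8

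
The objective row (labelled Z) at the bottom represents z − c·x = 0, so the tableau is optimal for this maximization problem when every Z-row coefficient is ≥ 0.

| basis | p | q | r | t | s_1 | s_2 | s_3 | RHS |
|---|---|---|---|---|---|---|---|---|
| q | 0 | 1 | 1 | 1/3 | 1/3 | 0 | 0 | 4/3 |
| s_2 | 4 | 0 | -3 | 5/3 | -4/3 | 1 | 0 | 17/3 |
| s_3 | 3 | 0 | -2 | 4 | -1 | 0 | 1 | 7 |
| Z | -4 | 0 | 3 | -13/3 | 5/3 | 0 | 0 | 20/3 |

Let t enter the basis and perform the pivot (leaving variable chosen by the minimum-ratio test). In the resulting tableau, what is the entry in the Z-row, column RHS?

57/4

Ratio test on column t — row 1: (4/3)/(1/3) = 4; row 2: (17/3)/(5/3) = 17/5; row 3: 7/4 = 7/4. Minimum is 7/4 at row 3 (s_3 leaves); pivot element 4.
Divide row 3 by 4; eliminate column t from the other rows.
Z-row update in column RHS: 20/3 − (-13/3)·(7/4) = 57/4.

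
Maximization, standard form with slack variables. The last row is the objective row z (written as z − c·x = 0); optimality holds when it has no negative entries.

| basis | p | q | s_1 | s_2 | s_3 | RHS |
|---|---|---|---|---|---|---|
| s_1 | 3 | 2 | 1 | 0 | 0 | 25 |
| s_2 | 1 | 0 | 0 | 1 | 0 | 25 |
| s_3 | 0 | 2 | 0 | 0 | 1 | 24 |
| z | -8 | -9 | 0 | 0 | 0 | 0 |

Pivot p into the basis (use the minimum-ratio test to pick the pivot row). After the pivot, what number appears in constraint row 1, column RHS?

25/3

Ratio test on column p — row 1: 25/3 = 25/3; row 2: 25/1 = 25; row 3: entry 0 ≤ 0. Minimum is 25/3 at row 1 (s_1 leaves); pivot element 3.
Divide row 1 by 3; eliminate column p from the other rows.
In the new row 1, the RHS entry is the old entry divided by the pivot: 25/3 = 25/3.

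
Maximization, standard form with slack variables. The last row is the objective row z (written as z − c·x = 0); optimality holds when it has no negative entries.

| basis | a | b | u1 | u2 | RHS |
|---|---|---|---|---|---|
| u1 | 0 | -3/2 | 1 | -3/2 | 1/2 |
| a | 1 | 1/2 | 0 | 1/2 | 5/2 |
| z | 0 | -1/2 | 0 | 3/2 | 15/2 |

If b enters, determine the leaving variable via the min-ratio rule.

Column b entries and ratios — u1: -3/2 ≤ 0, skip; a: (5/2)/(1/2) = 5.
Smallest ratio is 5 in the row of a, so a leaves.

a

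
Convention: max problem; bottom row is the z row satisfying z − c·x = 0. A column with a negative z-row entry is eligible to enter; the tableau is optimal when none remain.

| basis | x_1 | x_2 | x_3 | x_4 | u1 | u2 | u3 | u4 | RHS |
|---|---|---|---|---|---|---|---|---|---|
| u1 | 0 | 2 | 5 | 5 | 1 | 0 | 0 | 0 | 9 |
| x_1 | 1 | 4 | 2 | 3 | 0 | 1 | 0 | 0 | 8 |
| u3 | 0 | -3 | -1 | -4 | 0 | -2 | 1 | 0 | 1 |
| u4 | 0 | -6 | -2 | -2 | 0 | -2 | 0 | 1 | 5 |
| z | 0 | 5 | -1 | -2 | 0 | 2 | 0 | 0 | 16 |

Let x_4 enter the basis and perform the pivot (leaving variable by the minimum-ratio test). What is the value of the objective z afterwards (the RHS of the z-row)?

98/5

Ratio test on column x_4 — row 1: 9/5 = 9/5; row 2: 8/3 = 8/3; row 3: entry -4 ≤ 0; row 4: entry -2 ≤ 0. Minimum is 9/5 at row 1 (u1 leaves); pivot element 5.
Pivot on row 1; the z-row RHS becomes 16 − (-2)·(9/5) = 98/5.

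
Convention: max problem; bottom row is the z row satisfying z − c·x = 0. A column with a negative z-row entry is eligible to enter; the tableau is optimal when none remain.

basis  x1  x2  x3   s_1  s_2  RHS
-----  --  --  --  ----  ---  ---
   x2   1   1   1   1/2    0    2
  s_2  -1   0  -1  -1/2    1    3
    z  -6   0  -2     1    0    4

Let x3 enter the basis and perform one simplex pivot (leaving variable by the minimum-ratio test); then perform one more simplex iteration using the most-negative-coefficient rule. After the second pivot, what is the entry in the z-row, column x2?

6

Ratio test on column x3 — row 1: 2/1 = 2; row 2: entry -1 ≤ 0. Minimum is 2 at row 1 (x2 leaves); pivot element 1.
Divide row 1 by 1; eliminate column x3 from the other rows.
Second iteration: most negative z-row entry is -4 in column x1, so x1 enters.
Ratio test on column x1 — row 1: 2/1 = 2; row 2: entry 0 ≤ 0. Minimum is 2 at row 1 (x3 leaves); pivot element 1.
Divide row 1 by 1; eliminate column x1 from the other rows.
After both pivots, the entry at the z-row, column x2 is 6.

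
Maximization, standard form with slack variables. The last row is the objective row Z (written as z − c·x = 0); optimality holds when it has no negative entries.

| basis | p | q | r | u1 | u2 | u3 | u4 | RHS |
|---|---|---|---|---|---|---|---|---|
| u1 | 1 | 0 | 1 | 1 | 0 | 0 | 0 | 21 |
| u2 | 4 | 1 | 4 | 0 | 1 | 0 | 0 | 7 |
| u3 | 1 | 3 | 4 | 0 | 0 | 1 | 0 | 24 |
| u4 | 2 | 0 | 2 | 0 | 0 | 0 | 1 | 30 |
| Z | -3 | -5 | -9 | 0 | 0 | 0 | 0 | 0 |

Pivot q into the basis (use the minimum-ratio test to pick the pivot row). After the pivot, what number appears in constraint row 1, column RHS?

21

Ratio test on column q — row 1: entry 0 ≤ 0; row 2: 7/1 = 7; row 3: 24/3 = 8; row 4: entry 0 ≤ 0. Minimum is 7 at row 2 (u2 leaves); pivot element 1.
Divide row 2 by 1; eliminate column q from the other rows.
Row 1 update in column RHS: 21 − 0·7 = 21.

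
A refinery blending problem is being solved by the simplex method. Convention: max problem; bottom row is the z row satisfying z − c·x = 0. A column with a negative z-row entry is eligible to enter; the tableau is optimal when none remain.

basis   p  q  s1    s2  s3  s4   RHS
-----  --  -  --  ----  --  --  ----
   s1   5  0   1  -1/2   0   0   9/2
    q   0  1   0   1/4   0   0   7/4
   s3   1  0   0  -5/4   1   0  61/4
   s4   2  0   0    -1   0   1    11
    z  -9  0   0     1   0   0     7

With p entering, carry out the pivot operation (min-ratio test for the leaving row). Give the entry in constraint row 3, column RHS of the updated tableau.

Ratio test on column p — row 1: (9/2)/5 = 9/10; row 2: entry 0 ≤ 0; row 3: (61/4)/1 = 61/4; row 4: 11/2 = 11/2. Minimum is 9/10 at row 1 (s1 leaves); pivot element 5.
Divide row 1 by 5; eliminate column p from the other rows.
Row 3 update in column RHS: 61/4 − 1·(9/10) = 287/20.

287/20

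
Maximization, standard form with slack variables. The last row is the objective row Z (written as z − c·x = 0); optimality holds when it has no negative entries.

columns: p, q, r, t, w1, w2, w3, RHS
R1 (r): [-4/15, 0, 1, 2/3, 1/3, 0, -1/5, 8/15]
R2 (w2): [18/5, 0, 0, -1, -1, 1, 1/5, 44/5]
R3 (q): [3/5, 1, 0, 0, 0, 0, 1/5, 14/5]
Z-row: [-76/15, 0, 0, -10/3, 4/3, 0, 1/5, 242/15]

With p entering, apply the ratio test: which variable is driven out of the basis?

Column p entries and ratios — r: -4/15 ≤ 0, skip; w2: (44/5)/(18/5) = 22/9; q: (14/5)/(3/5) = 14/3.
Smallest ratio is 22/9 in the row of w2, so w2 leaves.

w2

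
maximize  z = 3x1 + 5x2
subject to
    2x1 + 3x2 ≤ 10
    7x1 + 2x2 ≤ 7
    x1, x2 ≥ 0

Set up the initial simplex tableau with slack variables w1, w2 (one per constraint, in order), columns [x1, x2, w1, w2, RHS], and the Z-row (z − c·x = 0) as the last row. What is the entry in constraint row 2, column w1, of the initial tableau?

0

Slack w1 belongs to constraint 1; its column is the unit vector e_1, so the entry in row 2 is 0.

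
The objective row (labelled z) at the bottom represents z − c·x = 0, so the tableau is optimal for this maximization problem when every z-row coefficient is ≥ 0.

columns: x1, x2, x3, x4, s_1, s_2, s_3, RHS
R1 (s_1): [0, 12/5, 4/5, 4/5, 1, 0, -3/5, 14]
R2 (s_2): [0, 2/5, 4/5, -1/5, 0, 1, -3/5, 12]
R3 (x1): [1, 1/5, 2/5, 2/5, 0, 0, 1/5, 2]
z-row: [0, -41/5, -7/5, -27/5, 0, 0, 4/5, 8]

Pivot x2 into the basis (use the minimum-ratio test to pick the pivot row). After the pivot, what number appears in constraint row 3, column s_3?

Ratio test on column x2 — row 1: 14/(12/5) = 35/6; row 2: 12/(2/5) = 30; row 3: 2/(1/5) = 10. Minimum is 35/6 at row 1 (s_1 leaves); pivot element 12/5.
Divide row 1 by 12/5; eliminate column x2 from the other rows.
Row 3 update in column s_3: 1/5 − (1/5)·(-1/4) = 1/4.

1/4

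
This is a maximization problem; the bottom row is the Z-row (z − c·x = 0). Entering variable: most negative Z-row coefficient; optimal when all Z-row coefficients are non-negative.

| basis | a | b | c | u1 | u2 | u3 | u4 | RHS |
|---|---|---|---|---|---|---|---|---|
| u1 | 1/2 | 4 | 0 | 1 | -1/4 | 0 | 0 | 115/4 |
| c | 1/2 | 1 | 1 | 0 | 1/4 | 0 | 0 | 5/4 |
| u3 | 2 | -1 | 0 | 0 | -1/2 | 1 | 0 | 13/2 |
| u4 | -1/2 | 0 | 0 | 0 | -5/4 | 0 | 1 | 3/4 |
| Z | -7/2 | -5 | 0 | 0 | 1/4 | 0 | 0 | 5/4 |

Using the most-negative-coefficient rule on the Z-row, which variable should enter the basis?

Negative Z-row entries: a: -7/2, b: -5.
The most negative is -5 in column b, so b enters.

b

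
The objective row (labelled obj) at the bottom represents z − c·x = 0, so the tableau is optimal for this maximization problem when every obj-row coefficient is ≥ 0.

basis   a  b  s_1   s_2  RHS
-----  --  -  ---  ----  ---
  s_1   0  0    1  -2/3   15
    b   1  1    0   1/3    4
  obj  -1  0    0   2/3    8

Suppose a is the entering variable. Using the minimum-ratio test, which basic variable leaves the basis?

b

Column a entries and ratios — s_1: 0 ≤ 0, skip; b: 4/1 = 4.
Smallest ratio is 4 in the row of b, so b leaves.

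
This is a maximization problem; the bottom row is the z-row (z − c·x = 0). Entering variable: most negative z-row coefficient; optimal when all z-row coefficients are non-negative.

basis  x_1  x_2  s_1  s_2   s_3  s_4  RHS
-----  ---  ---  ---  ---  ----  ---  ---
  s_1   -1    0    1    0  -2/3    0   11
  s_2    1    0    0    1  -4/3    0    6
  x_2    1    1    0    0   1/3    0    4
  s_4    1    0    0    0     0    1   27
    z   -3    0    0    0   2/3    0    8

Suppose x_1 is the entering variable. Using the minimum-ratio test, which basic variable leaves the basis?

x_2

Column x_1 entries and ratios — s_1: -1 ≤ 0, skip; s_2: 6/1 = 6; x_2: 4/1 = 4; s_4: 27/1 = 27.
Smallest ratio is 4 in the row of x_2, so x_2 leaves.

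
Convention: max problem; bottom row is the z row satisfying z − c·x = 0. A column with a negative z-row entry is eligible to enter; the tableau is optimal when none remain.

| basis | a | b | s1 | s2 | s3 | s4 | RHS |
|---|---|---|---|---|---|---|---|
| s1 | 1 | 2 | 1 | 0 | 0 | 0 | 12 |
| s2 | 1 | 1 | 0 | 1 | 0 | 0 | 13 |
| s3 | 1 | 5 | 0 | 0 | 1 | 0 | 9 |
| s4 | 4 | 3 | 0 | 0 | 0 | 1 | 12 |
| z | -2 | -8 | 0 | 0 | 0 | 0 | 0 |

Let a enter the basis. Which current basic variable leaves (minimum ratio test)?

Column a entries and ratios — s1: 12/1 = 12; s2: 13/1 = 13; s3: 9/1 = 9; s4: 12/4 = 3.
Smallest ratio is 3 in the row of s4, so s4 leaves.

s4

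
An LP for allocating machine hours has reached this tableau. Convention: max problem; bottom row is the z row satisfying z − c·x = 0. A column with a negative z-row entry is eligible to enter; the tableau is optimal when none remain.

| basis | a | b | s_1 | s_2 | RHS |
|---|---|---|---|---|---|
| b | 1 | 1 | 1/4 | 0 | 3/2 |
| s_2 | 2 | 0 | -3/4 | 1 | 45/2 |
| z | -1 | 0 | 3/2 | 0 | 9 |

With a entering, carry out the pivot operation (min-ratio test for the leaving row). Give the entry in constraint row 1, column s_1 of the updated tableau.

Ratio test on column a — row 1: (3/2)/1 = 3/2; row 2: (45/2)/2 = 45/4. Minimum is 3/2 at row 1 (b leaves); pivot element 1.
Divide row 1 by 1; eliminate column a from the other rows.
In the new row 1, the s_1 entry is the old entry divided by the pivot: (1/4)/1 = 1/4.

1/4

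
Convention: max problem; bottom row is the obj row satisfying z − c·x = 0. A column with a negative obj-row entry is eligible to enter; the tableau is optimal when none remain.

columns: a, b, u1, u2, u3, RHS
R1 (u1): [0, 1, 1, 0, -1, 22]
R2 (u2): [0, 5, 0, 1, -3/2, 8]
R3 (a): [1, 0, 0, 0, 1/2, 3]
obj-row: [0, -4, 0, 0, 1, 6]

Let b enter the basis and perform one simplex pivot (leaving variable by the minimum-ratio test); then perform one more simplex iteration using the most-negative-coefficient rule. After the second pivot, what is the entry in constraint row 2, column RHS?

17/5

Ratio test on column b — row 1: 22/1 = 22; row 2: 8/5 = 8/5; row 3: entry 0 ≤ 0. Minimum is 8/5 at row 2 (u2 leaves); pivot element 5.
Divide row 2 by 5; eliminate column b from the other rows.
Second iteration: most negative obj-row entry is -1/5 in column u3, so u3 enters.
Ratio test on column u3 — row 1: entry -7/10 ≤ 0; row 2: entry -3/10 ≤ 0; row 3: 3/(1/2) = 6. Minimum is 6 at row 3 (a leaves); pivot element 1/2.
Divide row 3 by 1/2; eliminate column u3 from the other rows.
After both pivots, the entry at constraint row 2, column RHS is 17/5.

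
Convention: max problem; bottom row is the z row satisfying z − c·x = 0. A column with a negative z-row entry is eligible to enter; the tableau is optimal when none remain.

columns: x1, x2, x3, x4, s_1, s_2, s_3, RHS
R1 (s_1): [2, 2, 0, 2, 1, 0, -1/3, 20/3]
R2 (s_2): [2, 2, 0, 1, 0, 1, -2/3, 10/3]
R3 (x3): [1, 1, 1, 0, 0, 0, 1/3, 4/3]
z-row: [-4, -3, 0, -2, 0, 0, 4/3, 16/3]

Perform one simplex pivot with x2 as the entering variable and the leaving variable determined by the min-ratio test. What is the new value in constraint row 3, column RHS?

Ratio test on column x2 — row 1: (20/3)/2 = 10/3; row 2: (10/3)/2 = 5/3; row 3: (4/3)/1 = 4/3. Minimum is 4/3 at row 3 (x3 leaves); pivot element 1.
Divide row 3 by 1; eliminate column x2 from the other rows.
In the new row 3, the RHS entry is the old entry divided by the pivot: (4/3)/1 = 4/3.

4/3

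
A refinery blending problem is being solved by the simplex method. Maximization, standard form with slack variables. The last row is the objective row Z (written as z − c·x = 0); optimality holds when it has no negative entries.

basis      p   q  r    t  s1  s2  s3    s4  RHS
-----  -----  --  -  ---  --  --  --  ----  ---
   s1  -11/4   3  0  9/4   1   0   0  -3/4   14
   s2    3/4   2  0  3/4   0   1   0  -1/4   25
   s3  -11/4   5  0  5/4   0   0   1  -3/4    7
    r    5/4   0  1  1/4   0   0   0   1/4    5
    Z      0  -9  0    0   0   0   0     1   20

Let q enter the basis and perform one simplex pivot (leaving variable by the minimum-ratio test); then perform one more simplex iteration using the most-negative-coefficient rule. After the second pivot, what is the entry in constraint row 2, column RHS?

Ratio test on column q — row 1: 14/3 = 14/3; row 2: 25/2 = 25/2; row 3: 7/5 = 7/5; row 4: entry 0 ≤ 0. Minimum is 7/5 at row 3 (s3 leaves); pivot element 5.
Divide row 3 by 5; eliminate column q from the other rows.
Second iteration: most negative Z-row entry is -99/20 in column p, so p enters.
Ratio test on column p — row 1: entry -11/10 ≤ 0; row 2: (111/5)/(37/20) = 12; row 3: entry -11/20 ≤ 0; row 4: 5/(5/4) = 4. Minimum is 4 at row 4 (r leaves); pivot element 5/4.
Divide row 4 by 5/4; eliminate column p from the other rows.
After both pivots, the entry at constraint row 2, column RHS is 74/5.

74/5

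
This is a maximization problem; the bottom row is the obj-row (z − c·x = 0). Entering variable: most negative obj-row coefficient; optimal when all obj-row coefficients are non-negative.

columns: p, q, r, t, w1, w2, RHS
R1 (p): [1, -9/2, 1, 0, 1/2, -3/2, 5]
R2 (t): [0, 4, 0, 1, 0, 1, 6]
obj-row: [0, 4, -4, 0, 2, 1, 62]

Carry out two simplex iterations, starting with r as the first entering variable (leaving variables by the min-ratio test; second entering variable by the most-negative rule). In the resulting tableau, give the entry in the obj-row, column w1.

4

Ratio test on column r — row 1: 5/1 = 5; row 2: entry 0 ≤ 0. Minimum is 5 at row 1 (p leaves); pivot element 1.
Divide row 1 by 1; eliminate column r from the other rows.
Second iteration: most negative obj-row entry is -14 in column q, so q enters.
Ratio test on column q — row 1: entry -9/2 ≤ 0; row 2: 6/4 = 3/2. Minimum is 3/2 at row 2 (t leaves); pivot element 4.
Divide row 2 by 4; eliminate column q from the other rows.
After both pivots, the entry at the obj-row, column w1 is 4.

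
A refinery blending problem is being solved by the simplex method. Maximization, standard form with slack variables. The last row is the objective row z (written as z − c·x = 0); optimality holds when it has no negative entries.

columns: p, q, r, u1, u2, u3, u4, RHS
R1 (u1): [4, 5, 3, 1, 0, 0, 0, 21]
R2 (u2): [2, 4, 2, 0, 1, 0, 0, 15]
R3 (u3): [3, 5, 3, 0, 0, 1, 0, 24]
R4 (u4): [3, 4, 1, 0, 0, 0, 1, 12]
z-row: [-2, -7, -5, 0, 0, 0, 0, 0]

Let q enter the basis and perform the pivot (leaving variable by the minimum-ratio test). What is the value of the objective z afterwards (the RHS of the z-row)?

Ratio test on column q — row 1: 21/5 = 21/5; row 2: 15/4 = 15/4; row 3: 24/5 = 24/5; row 4: 12/4 = 3. Minimum is 3 at row 4 (u4 leaves); pivot element 4.
Pivot on row 4; the z-row RHS becomes 0 − (-7)·3 = 21.

21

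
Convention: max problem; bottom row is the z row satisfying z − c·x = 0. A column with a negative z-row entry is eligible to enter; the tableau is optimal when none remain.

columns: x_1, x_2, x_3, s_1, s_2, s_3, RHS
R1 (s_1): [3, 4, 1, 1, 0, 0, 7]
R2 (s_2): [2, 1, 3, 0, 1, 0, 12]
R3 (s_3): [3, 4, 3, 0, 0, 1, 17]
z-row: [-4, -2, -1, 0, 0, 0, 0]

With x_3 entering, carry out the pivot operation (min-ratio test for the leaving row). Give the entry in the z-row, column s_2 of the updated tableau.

1/3

Ratio test on column x_3 — row 1: 7/1 = 7; row 2: 12/3 = 4; row 3: 17/3 = 17/3. Minimum is 4 at row 2 (s_2 leaves); pivot element 3.
Divide row 2 by 3; eliminate column x_3 from the other rows.
z-row update in column s_2: 0 − (-1)·(1/3) = 1/3.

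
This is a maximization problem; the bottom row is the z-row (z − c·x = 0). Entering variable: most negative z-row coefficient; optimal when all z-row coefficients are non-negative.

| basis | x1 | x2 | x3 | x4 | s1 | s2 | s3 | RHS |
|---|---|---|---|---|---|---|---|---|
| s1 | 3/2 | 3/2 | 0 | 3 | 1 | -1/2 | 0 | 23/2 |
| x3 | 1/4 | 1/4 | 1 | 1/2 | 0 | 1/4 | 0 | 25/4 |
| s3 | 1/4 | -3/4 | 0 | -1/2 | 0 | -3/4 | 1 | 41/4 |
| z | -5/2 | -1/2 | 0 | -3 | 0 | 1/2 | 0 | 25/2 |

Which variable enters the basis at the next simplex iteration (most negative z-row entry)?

Negative z-row entries: x1: -5/2, x2: -1/2, x4: -3.
The most negative is -3 in column x4, so x4 enters.

x4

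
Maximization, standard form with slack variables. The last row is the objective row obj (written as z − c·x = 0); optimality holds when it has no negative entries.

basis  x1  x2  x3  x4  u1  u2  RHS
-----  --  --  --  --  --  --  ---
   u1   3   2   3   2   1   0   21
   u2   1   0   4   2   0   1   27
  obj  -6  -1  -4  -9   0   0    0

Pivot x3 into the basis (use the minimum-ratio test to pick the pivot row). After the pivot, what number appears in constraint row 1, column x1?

Ratio test on column x3 — row 1: 21/3 = 7; row 2: 27/4 = 27/4. Minimum is 27/4 at row 2 (u2 leaves); pivot element 4.
Divide row 2 by 4; eliminate column x3 from the other rows.
Row 1 update in column x1: 3 − 3·(1/4) = 9/4.

9/4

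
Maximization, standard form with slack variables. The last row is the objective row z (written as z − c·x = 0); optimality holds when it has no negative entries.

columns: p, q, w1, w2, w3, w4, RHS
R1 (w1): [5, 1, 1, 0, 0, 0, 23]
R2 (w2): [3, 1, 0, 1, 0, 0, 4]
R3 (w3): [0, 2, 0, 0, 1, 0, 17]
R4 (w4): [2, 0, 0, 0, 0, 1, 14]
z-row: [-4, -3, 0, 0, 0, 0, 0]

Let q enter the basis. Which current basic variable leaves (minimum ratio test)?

Column q entries and ratios — w1: 23/1 = 23; w2: 4/1 = 4; w3: 17/2 = 17/2; w4: 0 ≤ 0, skip.
Smallest ratio is 4 in the row of w2, so w2 leaves.

w2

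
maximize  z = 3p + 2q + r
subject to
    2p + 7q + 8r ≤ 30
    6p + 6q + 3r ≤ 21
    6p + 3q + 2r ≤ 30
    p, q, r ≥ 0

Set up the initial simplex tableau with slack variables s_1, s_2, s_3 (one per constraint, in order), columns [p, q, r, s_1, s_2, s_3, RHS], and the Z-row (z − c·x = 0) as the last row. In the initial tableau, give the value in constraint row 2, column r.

Constraint 2 has coefficient 3 on r.

3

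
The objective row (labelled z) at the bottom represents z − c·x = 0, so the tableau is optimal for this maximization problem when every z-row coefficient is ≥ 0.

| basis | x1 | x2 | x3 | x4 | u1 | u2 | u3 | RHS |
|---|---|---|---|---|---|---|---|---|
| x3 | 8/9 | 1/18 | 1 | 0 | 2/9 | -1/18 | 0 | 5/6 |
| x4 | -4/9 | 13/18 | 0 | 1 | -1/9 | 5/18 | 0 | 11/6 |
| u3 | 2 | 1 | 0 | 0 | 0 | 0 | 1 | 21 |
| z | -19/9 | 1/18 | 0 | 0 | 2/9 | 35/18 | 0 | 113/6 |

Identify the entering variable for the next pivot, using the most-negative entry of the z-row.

x1

Negative z-row entries: x1: -19/9.
The most negative is -19/9 in column x1, so x1 enters.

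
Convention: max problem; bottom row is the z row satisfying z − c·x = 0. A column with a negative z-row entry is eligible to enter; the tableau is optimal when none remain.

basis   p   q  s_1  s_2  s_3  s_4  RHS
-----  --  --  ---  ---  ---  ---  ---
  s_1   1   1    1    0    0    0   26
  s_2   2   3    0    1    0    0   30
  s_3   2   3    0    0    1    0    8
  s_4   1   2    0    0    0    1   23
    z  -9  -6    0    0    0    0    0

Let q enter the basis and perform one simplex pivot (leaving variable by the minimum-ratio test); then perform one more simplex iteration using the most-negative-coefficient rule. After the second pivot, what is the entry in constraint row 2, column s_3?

-1

Ratio test on column q — row 1: 26/1 = 26; row 2: 30/3 = 10; row 3: 8/3 = 8/3; row 4: 23/2 = 23/2. Minimum is 8/3 at row 3 (s_3 leaves); pivot element 3.
Divide row 3 by 3; eliminate column q from the other rows.
Second iteration: most negative z-row entry is -5 in column p, so p enters.
Ratio test on column p — row 1: (70/3)/(1/3) = 70; row 2: entry 0 ≤ 0; row 3: (8/3)/(2/3) = 4; row 4: entry -1/3 ≤ 0. Minimum is 4 at row 3 (q leaves); pivot element 2/3.
Divide row 3 by 2/3; eliminate column p from the other rows.
After both pivots, the entry at constraint row 2, column s_3 is -1.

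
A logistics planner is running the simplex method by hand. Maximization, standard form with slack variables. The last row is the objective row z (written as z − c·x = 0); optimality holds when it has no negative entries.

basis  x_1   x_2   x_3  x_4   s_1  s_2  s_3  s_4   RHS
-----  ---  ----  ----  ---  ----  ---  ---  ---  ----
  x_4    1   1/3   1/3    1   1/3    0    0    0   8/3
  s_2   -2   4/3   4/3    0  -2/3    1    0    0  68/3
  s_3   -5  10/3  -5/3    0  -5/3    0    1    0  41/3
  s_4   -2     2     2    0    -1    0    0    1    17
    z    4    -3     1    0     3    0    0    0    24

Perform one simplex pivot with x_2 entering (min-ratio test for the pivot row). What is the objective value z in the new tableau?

Ratio test on column x_2 — row 1: (8/3)/(1/3) = 8; row 2: (68/3)/(4/3) = 17; row 3: (41/3)/(10/3) = 41/10; row 4: 17/2 = 17/2. Minimum is 41/10 at row 3 (s_3 leaves); pivot element 10/3.
Pivot on row 3; the z-row RHS becomes 24 − (-3)·(41/10) = 363/10.

363/10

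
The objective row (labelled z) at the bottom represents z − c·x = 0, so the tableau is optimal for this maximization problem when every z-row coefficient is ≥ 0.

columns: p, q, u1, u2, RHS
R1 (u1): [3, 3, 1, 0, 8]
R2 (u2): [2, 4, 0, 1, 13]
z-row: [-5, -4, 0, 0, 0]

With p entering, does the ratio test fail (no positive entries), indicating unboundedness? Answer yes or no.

no

Column p has positive entries in row(s) 1, 2, so the ratio test bounds it — not unbounded.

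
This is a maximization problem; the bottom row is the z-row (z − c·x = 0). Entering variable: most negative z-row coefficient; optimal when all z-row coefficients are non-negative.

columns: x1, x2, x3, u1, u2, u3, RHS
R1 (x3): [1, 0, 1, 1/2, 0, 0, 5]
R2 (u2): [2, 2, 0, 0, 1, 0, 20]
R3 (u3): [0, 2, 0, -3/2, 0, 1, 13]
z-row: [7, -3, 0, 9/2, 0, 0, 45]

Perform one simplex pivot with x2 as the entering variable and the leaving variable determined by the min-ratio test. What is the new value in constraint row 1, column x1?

1

Ratio test on column x2 — row 1: entry 0 ≤ 0; row 2: 20/2 = 10; row 3: 13/2 = 13/2. Minimum is 13/2 at row 3 (u3 leaves); pivot element 2.
Divide row 3 by 2; eliminate column x2 from the other rows.
Row 1 update in column x1: 1 − 0·0 = 1.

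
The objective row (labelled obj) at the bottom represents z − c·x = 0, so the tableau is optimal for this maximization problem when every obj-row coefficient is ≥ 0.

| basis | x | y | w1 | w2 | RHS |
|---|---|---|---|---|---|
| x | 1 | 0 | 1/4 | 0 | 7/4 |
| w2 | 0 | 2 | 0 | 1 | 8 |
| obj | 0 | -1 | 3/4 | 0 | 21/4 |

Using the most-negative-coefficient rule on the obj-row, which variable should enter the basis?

Negative obj-row entries: y: -1.
The most negative is -1 in column y, so y enters.

y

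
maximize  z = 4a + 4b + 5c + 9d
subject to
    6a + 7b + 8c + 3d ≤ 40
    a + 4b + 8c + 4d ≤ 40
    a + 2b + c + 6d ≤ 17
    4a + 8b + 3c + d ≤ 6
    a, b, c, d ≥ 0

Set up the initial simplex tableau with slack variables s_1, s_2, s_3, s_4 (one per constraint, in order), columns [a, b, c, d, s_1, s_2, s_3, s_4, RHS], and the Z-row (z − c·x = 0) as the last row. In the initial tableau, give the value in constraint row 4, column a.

4

Constraint 4 has coefficient 4 on a.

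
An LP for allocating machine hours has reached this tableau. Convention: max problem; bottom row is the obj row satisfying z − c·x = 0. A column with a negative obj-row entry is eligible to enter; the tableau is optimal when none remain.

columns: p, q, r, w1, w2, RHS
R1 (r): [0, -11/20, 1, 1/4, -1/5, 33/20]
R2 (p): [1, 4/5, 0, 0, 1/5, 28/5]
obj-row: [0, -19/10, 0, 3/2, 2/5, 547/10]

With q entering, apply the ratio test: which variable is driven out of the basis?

Column q entries and ratios — r: -11/20 ≤ 0, skip; p: (28/5)/(4/5) = 7.
Smallest ratio is 7 in the row of p, so p leaves.

p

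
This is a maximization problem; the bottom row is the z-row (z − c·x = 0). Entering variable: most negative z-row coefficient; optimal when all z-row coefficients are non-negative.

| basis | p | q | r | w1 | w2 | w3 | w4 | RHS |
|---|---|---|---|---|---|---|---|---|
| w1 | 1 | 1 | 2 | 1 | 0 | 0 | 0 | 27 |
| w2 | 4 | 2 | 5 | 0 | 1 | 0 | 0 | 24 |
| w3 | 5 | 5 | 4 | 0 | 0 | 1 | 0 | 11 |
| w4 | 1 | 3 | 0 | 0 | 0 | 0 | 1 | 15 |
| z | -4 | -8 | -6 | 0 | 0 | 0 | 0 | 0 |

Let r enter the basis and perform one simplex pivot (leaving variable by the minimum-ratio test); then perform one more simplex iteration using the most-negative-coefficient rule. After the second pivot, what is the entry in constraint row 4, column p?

Ratio test on column r — row 1: 27/2 = 27/2; row 2: 24/5 = 24/5; row 3: 11/4 = 11/4; row 4: entry 0 ≤ 0. Minimum is 11/4 at row 3 (w3 leaves); pivot element 4.
Divide row 3 by 4; eliminate column r from the other rows.
Second iteration: most negative z-row entry is -1/2 in column q, so q enters.
Ratio test on column q — row 1: entry -3/2 ≤ 0; row 2: entry -17/4 ≤ 0; row 3: (11/4)/(5/4) = 11/5; row 4: 15/3 = 5. Minimum is 11/5 at row 3 (r leaves); pivot element 5/4.
Divide row 3 by 5/4; eliminate column q from the other rows.
After both pivots, the entry at constraint row 4, column p is -2.

-2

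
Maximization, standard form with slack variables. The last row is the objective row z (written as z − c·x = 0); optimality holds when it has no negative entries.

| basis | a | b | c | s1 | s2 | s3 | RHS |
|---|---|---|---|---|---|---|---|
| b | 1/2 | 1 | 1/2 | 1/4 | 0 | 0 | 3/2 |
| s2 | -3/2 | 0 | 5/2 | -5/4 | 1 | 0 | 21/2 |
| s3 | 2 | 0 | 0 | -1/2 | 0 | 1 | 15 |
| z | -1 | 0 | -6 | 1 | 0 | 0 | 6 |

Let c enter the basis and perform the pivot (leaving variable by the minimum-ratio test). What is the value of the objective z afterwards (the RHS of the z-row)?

Ratio test on column c — row 1: (3/2)/(1/2) = 3; row 2: (21/2)/(5/2) = 21/5; row 3: entry 0 ≤ 0. Minimum is 3 at row 1 (b leaves); pivot element 1/2.
Pivot on row 1; the z-row RHS becomes 6 − (-6)·3 = 24.

24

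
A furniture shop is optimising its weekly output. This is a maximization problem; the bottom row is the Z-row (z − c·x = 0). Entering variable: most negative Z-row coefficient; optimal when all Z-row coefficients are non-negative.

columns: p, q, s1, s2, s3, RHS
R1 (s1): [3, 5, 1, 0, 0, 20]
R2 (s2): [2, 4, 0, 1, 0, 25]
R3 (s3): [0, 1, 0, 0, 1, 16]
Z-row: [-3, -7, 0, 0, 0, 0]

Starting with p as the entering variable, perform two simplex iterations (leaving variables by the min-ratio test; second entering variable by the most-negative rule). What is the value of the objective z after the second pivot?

Ratio test on column p — row 1: 20/3 = 20/3; row 2: 25/2 = 25/2; row 3: entry 0 ≤ 0. Minimum is 20/3 at row 1 (s1 leaves); pivot element 3.
Pivot on row 1; the Z-row RHS becomes 0 − (-3)·(20/3) = 20.
Next entering variable (most negative Z-row entry -2): q.
Ratio test on column q — row 1: (20/3)/(5/3) = 4; row 2: (35/3)/(2/3) = 35/2; row 3: 16/1 = 16. Minimum is 4 at row 1 (p leaves); pivot element 5/3.
After the second pivot the Z-row RHS is 20 − (-2)·4 = 28.

28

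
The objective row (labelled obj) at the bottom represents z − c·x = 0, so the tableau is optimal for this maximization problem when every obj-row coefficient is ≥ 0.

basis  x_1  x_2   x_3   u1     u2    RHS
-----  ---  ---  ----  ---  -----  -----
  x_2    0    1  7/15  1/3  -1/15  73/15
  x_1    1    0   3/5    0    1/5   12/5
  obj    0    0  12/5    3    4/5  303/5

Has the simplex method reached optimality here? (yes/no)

yes

Every obj-row coefficient is ≥ 0, so the tableau is optimal.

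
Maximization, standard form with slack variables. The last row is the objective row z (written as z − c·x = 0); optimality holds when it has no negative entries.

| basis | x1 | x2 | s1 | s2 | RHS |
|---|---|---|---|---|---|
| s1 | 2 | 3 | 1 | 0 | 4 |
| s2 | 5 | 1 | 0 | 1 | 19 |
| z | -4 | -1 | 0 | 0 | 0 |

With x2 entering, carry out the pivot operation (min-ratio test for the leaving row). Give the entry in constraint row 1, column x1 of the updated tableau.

Ratio test on column x2 — row 1: 4/3 = 4/3; row 2: 19/1 = 19. Minimum is 4/3 at row 1 (s1 leaves); pivot element 3.
Divide row 1 by 3; eliminate column x2 from the other rows.
In the new row 1, the x1 entry is the old entry divided by the pivot: 2/3 = 2/3.

2/3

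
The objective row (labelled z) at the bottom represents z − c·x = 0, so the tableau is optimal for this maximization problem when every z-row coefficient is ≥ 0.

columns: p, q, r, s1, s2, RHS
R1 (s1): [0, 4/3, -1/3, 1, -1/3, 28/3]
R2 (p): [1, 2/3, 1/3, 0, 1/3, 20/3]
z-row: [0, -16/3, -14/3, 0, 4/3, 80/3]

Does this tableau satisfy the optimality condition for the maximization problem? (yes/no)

no

The z-row has a negative entry -16/3 in column q, so it is not optimal.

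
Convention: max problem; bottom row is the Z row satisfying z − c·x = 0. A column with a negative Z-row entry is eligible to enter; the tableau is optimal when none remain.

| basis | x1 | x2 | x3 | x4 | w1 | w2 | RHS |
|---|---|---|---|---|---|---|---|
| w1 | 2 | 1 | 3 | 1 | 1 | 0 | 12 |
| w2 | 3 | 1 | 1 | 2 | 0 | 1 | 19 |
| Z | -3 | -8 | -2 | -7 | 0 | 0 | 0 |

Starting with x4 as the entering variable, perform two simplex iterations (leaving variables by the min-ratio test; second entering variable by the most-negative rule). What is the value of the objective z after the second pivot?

89

Ratio test on column x4 — row 1: 12/1 = 12; row 2: 19/2 = 19/2. Minimum is 19/2 at row 2 (w2 leaves); pivot element 2.
Pivot on row 2; the Z-row RHS becomes 0 − (-7)·(19/2) = 133/2.
Next entering variable (most negative Z-row entry -9/2): x2.
Ratio test on column x2 — row 1: (5/2)/(1/2) = 5; row 2: (19/2)/(1/2) = 19. Minimum is 5 at row 1 (w1 leaves); pivot element 1/2.
After the second pivot the Z-row RHS is 133/2 − (-9/2)·5 = 89.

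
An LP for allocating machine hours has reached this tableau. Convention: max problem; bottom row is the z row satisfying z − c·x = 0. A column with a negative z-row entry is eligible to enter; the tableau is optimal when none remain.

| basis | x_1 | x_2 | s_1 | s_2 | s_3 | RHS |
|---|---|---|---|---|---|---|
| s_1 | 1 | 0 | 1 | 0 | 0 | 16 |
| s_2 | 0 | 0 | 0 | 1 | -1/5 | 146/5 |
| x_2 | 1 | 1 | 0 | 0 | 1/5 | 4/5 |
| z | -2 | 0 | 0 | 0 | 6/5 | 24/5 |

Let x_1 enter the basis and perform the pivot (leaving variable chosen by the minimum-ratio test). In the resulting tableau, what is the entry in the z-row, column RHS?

32/5

Ratio test on column x_1 — row 1: 16/1 = 16; row 2: entry 0 ≤ 0; row 3: (4/5)/1 = 4/5. Minimum is 4/5 at row 3 (x_2 leaves); pivot element 1.
Divide row 3 by 1; eliminate column x_1 from the other rows.
z-row update in column RHS: 24/5 − (-2)·(4/5) = 32/5.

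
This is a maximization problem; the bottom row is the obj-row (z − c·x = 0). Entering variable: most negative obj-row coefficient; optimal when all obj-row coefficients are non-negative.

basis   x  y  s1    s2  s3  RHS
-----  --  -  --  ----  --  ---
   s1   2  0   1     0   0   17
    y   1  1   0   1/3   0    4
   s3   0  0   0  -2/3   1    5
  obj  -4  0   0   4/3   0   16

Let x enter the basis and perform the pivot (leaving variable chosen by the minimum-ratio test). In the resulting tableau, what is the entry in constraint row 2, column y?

Ratio test on column x — row 1: 17/2 = 17/2; row 2: 4/1 = 4; row 3: entry 0 ≤ 0. Minimum is 4 at row 2 (y leaves); pivot element 1.
Divide row 2 by 1; eliminate column x from the other rows.
In the new row 2, the y entry is the old entry divided by the pivot: 1/1 = 1.

1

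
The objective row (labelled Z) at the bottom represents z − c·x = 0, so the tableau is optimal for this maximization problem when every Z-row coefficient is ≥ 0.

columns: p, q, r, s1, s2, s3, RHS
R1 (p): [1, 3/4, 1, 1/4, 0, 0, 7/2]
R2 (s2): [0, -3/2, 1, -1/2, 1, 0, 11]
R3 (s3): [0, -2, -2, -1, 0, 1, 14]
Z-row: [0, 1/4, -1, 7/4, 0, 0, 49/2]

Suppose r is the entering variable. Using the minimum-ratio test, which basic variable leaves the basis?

Column r entries and ratios — p: (7/2)/1 = 7/2; s2: 11/1 = 11; s3: -2 ≤ 0, skip.
Smallest ratio is 7/2 in the row of p, so p leaves.

p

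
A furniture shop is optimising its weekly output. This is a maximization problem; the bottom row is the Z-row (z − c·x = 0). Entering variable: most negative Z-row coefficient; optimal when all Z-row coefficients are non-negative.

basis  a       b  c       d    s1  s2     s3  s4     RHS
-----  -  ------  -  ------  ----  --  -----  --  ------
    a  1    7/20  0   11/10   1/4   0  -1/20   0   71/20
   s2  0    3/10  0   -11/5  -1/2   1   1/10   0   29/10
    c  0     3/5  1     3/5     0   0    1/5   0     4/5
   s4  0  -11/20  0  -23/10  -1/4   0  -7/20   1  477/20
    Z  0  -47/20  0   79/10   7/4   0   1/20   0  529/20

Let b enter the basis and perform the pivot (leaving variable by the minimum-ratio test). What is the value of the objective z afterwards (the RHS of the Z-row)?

Ratio test on column b — row 1: (71/20)/(7/20) = 71/7; row 2: (29/10)/(3/10) = 29/3; row 3: (4/5)/(3/5) = 4/3; row 4: entry -11/20 ≤ 0. Minimum is 4/3 at row 3 (c leaves); pivot element 3/5.
Pivot on row 3; the Z-row RHS becomes 529/20 − (-47/20)·(4/3) = 355/12.

355/12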